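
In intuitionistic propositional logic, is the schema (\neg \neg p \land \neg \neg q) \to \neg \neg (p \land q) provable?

Yes

This is the distribution of double negation over conjunction, which is intuitionistically derivable.
Assume \neg \neg p, \neg \neg q, and \neg (p \land q). From p we'd get \neg q (since p \land q is refuted), contradicting \neg \neg q; so \neg p, contradicting \neg \neg p.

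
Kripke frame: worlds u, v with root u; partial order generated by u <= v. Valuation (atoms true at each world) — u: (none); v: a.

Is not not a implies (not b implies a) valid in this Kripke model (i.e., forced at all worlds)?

No

Not every world: u does not force not not a implies (not b implies a).
u does not force not not a implies (not b implies a): already at u itself, u forces not not a but u does not force not b implies a.
u does not force not b implies a: already at u itself, u forces not b but u does not force a.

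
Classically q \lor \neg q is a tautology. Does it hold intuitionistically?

This is the law of excluded middle, which is not intuitionistically valid.
A Kripke countermodel: worlds u0, u1; order generated by u0 \le u1; atoms true at each world — u0:{}; u1:{q}.
u0 \nVdash q \lor \neg q: neither disjunct is forced at u0.
u0 lacks atom q, so u0 \nVdash q.
So the root u0 does not force the formula.

No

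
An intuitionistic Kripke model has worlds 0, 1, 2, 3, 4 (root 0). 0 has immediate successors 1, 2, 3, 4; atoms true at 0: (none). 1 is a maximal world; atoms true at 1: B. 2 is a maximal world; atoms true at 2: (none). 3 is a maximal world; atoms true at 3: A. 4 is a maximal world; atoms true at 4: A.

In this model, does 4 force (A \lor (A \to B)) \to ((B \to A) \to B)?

No

4 \nVdash (A \lor (A \to B)) \to ((B \to A) \to B): already at 4 itself, 4 \Vdash A \lor (A \to B) but 4 \nVdash (B \to A) \to B.
4 \nVdash (B \to A) \to B: already at 4 itself, 4 \Vdash B \to A but 4 \nVdash B.
4 lacks atom B, so 4 \nVdash B.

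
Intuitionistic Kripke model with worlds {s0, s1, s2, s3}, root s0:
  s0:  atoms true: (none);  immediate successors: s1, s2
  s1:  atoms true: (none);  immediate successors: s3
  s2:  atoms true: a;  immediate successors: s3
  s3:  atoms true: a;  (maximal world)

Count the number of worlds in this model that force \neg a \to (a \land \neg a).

4

s0: forces it.
s1: forces it.
s2: forces it.
s3: forces it.
Worlds forcing the formula: {s0, s1, s2, s3}.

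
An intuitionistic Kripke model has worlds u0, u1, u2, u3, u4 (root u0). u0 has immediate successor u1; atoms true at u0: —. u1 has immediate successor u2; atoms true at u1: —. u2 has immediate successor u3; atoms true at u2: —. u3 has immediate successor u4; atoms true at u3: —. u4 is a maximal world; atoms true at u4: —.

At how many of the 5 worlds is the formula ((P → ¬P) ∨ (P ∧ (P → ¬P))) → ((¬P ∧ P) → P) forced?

5

u0: forces it.
u1: forces it.
u2: forces it.
u3: forces it.
u4: forces it.
Worlds forcing the formula: {u0, u1, u2, u3, u4}.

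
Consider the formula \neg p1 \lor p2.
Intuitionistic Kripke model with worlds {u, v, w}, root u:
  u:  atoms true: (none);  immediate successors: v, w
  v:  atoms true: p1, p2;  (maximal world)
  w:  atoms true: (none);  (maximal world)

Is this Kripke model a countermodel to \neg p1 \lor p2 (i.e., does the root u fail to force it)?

Yes

u \nVdash \neg p1 \lor p2: neither disjunct is forced at u.
u \nVdash \neg p1 since v is accessible from u and v \Vdash p1.
So the root u does not force \neg p1 \lor p2; the model is a countermodel.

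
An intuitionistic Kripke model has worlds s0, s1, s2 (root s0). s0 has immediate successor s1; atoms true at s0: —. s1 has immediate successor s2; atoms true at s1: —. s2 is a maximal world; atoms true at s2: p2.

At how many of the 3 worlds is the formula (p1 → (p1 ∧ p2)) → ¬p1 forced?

s0: forces it.
s1: forces it.
s2: forces it.
Worlds forcing the formula: {s0, s1, s2}.

3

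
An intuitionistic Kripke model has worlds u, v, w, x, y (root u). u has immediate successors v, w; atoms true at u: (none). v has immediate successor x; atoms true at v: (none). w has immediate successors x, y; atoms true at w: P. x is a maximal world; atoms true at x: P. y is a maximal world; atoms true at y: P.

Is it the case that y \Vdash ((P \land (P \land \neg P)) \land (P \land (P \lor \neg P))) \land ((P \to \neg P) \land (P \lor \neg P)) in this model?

No

y \nVdash ((P \land (P \land \neg P)) \land (P \land (P \lor \neg P))) \land ((P \to \neg P) \land (P \lor \neg P)) since y fails (P \land (P \land \neg P)) \land (P \land (P \lor \neg P)).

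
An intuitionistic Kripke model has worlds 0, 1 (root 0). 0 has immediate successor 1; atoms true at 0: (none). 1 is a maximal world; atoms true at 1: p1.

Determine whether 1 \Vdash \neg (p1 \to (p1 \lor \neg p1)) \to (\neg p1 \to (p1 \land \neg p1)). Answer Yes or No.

1 \Vdash \neg (p1 \to (p1 \lor \neg p1)) \to (\neg p1 \to (p1 \land \neg p1)) vacuously: no world accessible from 1 forces the antecedent \neg (p1 \to (p1 \lor \neg p1)).

Yes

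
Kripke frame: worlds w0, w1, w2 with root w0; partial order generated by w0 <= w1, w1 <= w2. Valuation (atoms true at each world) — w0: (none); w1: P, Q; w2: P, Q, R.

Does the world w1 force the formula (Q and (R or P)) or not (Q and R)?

Yes

w1 forces (Q and (R or P)) or not (Q and R) via the disjunct Q and (R or P).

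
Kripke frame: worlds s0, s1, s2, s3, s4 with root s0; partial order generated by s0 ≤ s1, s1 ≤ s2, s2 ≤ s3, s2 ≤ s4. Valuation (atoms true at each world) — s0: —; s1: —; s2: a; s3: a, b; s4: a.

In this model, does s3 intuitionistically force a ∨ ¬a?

s3 ⊩ a ∨ ¬a via the disjunct a.

Yes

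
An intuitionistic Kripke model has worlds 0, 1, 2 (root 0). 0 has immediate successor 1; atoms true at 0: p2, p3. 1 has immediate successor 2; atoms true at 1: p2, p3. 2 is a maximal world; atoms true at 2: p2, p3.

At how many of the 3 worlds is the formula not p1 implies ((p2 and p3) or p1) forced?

0: forces it.
1: forces it.
2: forces it.
Worlds forcing the formula: {0, 1, 2}.

3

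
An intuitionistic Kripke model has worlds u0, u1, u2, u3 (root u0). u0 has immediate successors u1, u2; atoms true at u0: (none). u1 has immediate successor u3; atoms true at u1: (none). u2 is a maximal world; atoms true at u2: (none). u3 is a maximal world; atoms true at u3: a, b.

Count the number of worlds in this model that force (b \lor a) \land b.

1

u0: does not force it — u0 \nVdash (b \lor a) \land b since u0 fails b \lor a.
u1: does not force it — u1 \nVdash (b \lor a) \land b since u1 fails b \lor a.
u2: does not force it.
u3: forces it.
Worlds forcing the formula: {u3}.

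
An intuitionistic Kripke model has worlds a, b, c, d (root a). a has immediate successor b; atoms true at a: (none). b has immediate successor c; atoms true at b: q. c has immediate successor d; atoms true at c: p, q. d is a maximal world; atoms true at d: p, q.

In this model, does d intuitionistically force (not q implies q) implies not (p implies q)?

No

d does not force (not q implies q) implies not (p implies q): already at d itself, d forces not q implies q but d does not force not (p implies q).
d does not force not (p implies q) since d is accessible from d and d forces p implies q.
d forces p implies q: every world accessible from d that forces p (namely d) also forces q.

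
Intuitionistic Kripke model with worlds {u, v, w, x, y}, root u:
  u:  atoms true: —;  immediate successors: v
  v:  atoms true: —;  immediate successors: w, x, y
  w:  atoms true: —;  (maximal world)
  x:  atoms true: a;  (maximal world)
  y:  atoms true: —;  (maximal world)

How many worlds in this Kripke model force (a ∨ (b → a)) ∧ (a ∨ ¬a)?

u: does not force it — u ⊮ (a ∨ (b → a)) ∧ (a ∨ ¬a) since u fails a ∨ ¬a.
v: does not force it — v ⊮ (a ∨ (b → a)) ∧ (a ∨ ¬a) since v fails a ∨ ¬a.
w: forces it.
x: forces it.
y: forces it.
Worlds forcing the formula: {w, x, y}.

3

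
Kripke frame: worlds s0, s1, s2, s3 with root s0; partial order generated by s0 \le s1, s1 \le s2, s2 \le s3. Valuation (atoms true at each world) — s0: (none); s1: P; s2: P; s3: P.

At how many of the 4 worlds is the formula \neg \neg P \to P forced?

3

s0: does not force it — s0 \nVdash \neg \neg P \to P: already at s0 itself, s0 \Vdash \neg \neg P but s0 \nVdash P.
s1: forces it.
s2: forces it.
s3: forces it.
Worlds forcing the formula: {s1, s2, s3}.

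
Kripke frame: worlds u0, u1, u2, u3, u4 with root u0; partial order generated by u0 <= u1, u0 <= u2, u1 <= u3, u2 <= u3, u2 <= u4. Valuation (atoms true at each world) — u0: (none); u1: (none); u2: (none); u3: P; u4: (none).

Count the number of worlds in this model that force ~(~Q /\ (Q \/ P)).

u0: does not force it — u0 ||-/- ~(~Q /\ (Q \/ P)) since u3 is accessible from u0 and u3 ||- ~Q /\ (Q \/ P).
u1: does not force it — u1 ||-/- ~(~Q /\ (Q \/ P)) since u3 is accessible from u1 and u3 ||- ~Q /\ (Q \/ P).
u2: does not force it.
u3: does not force it.
u4: forces it.
Worlds forcing the formula: {u4}.

1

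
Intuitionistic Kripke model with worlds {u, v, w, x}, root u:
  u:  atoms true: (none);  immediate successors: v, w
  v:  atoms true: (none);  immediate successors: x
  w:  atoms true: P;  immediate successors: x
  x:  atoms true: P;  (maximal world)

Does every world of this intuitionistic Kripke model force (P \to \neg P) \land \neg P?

No

Not every world: u \nVdash (P \to \neg P) \land \neg P.
u \nVdash (P \to \neg P) \land \neg P since u fails P \to \neg P.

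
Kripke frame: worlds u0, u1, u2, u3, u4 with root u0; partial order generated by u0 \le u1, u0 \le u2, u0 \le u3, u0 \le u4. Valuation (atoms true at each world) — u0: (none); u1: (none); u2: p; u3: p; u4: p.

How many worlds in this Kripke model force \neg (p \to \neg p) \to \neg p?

1

u0: does not force it — u0 \nVdash \neg (p \to \neg p) \to \neg p: at the accessible world u2, u2 \Vdash \neg (p \to \neg p) but u2 \nVdash \neg p.
u1: forces it.
u2: does not force it — u2 \nVdash \neg (p \to \neg p) \to \neg p: already at u2 itself, u2 \Vdash \neg (p \to \neg p) but u2 \nVdash \neg p.
u3: does not force it.
u4: does not force it.
Worlds forcing the formula: {u1}.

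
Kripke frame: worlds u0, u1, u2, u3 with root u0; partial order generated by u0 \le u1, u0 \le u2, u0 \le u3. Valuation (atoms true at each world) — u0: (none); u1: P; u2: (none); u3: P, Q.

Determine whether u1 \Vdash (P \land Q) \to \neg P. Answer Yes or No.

u1 \Vdash (P \land Q) \to \neg P vacuously: no world accessible from u1 forces the antecedent P \land Q.

Yes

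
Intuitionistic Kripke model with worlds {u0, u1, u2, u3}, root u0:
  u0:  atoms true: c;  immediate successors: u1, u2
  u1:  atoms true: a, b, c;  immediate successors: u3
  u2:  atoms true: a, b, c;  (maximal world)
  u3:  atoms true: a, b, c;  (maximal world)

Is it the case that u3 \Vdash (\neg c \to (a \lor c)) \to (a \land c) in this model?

u3 \Vdash (\neg c \to (a \lor c)) \to (a \land c): every world accessible from u3 that forces \neg c \to (a \lor c) (namely u3) also forces a \land c.

Yes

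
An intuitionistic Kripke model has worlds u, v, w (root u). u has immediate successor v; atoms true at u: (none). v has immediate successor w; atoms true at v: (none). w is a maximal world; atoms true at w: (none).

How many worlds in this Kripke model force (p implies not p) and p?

u: does not force it — u does not force (p implies not p) and p since u fails p.
v: does not force it — v does not force (p implies not p) and p since v fails p.
w: does not force it — w does not force (p implies not p) and p since w fails p.
Worlds forcing the formula: { }.

0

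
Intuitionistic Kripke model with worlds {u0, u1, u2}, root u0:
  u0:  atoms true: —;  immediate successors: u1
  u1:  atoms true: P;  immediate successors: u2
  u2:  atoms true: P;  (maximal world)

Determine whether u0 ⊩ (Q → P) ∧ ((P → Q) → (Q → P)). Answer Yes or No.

u0 ⊩ (Q → P) ∧ ((P → Q) → (Q → P)) since u0 forces both conjuncts.

Yes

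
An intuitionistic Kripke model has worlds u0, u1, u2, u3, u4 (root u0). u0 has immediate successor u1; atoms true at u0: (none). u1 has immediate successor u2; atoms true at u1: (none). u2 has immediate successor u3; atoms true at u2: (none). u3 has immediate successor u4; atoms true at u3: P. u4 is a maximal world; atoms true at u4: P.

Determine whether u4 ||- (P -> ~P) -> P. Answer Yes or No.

Yes

u4 ||- (P -> ~P) -> P vacuously: no world accessible from u4 forces the antecedent P -> ~P.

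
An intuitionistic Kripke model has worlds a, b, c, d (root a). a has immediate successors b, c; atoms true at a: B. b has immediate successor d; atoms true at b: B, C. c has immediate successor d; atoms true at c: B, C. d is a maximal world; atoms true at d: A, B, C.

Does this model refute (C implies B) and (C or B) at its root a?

a forces (C implies B) and (C or B) since a forces both conjuncts.
So the root a forces (C implies B) and (C or B); the model is not a countermodel.

No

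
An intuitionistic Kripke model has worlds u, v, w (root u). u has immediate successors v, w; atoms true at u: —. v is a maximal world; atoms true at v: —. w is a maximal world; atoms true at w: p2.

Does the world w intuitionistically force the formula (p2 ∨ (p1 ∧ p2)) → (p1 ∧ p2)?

No

w ⊮ (p2 ∨ (p1 ∧ p2)) → (p1 ∧ p2): already at w itself, w ⊩ p2 ∨ (p1 ∧ p2) but w ⊮ p1 ∧ p2.
w ⊮ p1 ∧ p2 since w fails p1.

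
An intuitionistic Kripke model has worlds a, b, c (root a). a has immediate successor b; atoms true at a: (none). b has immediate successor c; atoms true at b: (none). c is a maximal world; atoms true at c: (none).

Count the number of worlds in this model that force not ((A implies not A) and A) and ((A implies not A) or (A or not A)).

a: forces it.
b: forces it.
c: forces it.
Worlds forcing the formula: {a, b, c}.

3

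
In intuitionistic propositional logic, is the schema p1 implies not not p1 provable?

Yes

This is double-negation introduction, which is intuitionistically derivable.
If a world forces p1 then every accessible world forces p1 (persistence), so none forces not p1; hence not not p1.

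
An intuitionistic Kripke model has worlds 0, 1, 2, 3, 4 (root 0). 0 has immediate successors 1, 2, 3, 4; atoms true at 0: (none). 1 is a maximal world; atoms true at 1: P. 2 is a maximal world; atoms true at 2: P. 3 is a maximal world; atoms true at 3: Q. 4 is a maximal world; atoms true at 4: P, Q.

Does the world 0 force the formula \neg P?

No

0 \nVdash \neg P since 1 is accessible from 0 and 1 \Vdash P.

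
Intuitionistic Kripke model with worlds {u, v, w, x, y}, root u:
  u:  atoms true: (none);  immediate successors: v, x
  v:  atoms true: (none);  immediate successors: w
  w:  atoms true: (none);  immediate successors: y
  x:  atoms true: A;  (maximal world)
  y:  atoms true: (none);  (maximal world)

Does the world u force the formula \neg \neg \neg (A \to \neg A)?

u \nVdash \neg \neg \neg (A \to \neg A) since v is accessible from u and v \Vdash \neg \neg (A \to \neg A).
v \Vdash \neg \neg (A \to \neg A): no world accessible from v forces \neg (A \to \neg A).

No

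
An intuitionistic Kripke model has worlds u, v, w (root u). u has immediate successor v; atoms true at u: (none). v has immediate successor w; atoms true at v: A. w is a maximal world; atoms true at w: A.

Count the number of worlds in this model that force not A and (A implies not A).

0

u: does not force it — u does not force not A and (A implies not A) since u fails not A.
v: does not force it — v does not force not A and (A implies not A) since v fails not A.
w: does not force it.
Worlds forcing the formula: { }.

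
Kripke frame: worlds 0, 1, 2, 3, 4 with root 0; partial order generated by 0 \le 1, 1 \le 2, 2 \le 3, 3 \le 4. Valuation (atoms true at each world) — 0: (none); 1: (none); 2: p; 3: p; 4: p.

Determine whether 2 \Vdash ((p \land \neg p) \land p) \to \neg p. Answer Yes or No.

2 \Vdash ((p \land \neg p) \land p) \to \neg p vacuously: no world accessible from 2 forces the antecedent (p \land \neg p) \land p.

Yes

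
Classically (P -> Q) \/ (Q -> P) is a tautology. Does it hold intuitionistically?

No

This is the Gödel–Dummett linearity axiom, which is not intuitionistically valid.
A Kripke countermodel: worlds u0, u1, u2; order generated by u0 <= u1, u0 <= u2; atoms true at each world — u0:{}; u1:{P}; u2:{Q}.
u0 ||-/- (P -> Q) \/ (Q -> P): neither disjunct is forced at u0.
u0 ||-/- P -> Q: at the accessible world u1, u1 ||- P but u1 ||-/- Q.
u1 lacks atom Q, so u1 ||-/- Q.
So the root u0 does not force the formula.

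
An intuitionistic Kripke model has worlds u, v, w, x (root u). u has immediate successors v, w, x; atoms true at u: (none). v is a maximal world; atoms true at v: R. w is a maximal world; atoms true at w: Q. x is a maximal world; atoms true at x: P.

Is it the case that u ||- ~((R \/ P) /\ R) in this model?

u ||-/- ~((R \/ P) /\ R) since v is accessible from u and v ||- (R \/ P) /\ R.
v ||- (R \/ P) /\ R since v forces both conjuncts.

No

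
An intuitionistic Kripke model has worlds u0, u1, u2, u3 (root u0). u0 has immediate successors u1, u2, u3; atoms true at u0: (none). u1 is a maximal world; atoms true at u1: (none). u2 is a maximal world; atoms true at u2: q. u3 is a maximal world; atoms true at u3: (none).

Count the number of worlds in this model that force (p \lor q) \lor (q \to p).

3

u0: does not force it — u0 \nVdash (p \lor q) \lor (q \to p): neither disjunct is forced at u0.
u1: forces it.
u2: forces it.
u3: forces it.
Worlds forcing the formula: {u1, u2, u3}.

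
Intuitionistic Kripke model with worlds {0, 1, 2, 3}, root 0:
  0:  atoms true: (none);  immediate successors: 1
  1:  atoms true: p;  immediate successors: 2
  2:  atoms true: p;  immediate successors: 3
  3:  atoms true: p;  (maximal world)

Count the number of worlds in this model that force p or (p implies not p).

3

0: does not force it — 0 does not force p or (p implies not p): neither disjunct is forced at 0.
1: forces it.
2: forces it.
3: forces it.
Worlds forcing the formula: {1, 2, 3}.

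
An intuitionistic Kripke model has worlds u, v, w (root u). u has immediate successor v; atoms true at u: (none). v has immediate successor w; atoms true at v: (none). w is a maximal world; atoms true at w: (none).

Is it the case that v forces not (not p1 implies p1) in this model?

v forces not (not p1 implies p1): no world accessible from v forces not p1 implies p1.

Yes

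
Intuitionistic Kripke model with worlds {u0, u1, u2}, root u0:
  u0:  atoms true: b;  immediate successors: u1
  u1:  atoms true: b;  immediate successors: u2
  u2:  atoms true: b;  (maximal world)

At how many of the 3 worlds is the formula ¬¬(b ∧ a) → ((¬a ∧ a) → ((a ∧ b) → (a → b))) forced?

u0: forces it.
u1: forces it.
u2: forces it.
Worlds forcing the formula: {u0, u1, u2}.

3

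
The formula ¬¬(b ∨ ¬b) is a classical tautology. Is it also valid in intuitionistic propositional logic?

Yes

This is the double negation of excluded middle, which is intuitionistically derivable.
Assuming ¬(b ∨ ¬b): from b we'd get b ∨ ¬b, so ¬b; but then b ∨ ¬b again — contradiction. Hence ¬¬(b ∨ ¬b).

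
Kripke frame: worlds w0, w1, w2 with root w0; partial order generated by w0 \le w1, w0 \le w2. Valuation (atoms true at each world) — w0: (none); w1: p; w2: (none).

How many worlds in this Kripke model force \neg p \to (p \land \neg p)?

w0: does not force it — w0 \nVdash \neg p \to (p \land \neg p): at the accessible world w2, w2 \Vdash \neg p but w2 \nVdash p \land \neg p.
w1: forces it.
w2: does not force it.
Worlds forcing the formula: {w1}.

1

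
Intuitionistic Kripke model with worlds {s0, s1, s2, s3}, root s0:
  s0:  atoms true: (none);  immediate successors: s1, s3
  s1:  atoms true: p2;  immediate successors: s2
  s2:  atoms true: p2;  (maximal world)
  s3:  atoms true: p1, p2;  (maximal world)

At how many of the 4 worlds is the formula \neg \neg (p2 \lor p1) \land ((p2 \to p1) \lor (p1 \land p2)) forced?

1

s0: does not force it — s0 \nVdash \neg \neg (p2 \lor p1) \land ((p2 \to p1) \lor (p1 \land p2)) since s0 fails (p2 \to p1) \lor (p1 \land p2).
s1: does not force it — s1 \nVdash \neg \neg (p2 \lor p1) \land ((p2 \to p1) \lor (p1 \land p2)) since s1 fails (p2 \to p1) \lor (p1 \land p2).
s2: does not force it.
s3: forces it.
Worlds forcing the formula: {s3}.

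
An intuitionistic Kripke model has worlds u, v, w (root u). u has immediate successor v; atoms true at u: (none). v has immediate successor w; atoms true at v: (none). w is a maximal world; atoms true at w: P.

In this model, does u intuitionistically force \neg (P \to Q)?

Yes

u \Vdash \neg (P \to Q): no world accessible from u forces P \to Q.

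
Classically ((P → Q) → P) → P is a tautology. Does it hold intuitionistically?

No

This is Peirce's law, which is not intuitionistically valid.
A Kripke countermodel: worlds s0, s1; order generated by s0 ≤ s1; atoms true at each world — s0:{}; s1:{P}.
s0 ⊮ ((P → Q) → P) → P: already at s0 itself, s0 ⊩ (P → Q) → P but s0 ⊮ P.
s0 lacks atom P, so s0 ⊮ P.
So the root s0 does not force the formula.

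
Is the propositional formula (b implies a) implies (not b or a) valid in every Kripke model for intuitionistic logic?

No

This is the material-implication-as-disjunction principle, which is not intuitionistically valid.
A Kripke countermodel: worlds u, v; order generated by u <= v; atoms true at each world — u:{}; v:{a,b}.
u does not force (b implies a) implies (not b or a): already at u itself, u forces b implies a but u does not force not b or a.
u does not force not b or a: neither disjunct is forced at u.
u does not force not b since v is accessible from u and v forces b.
So the root u does not force the formula.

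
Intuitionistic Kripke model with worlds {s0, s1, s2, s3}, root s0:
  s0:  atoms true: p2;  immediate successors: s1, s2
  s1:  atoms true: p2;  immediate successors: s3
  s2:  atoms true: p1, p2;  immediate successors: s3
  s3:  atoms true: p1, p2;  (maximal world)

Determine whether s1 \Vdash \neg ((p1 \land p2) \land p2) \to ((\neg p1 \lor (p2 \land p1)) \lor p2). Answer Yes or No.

Yes

s1 \Vdash \neg ((p1 \land p2) \land p2) \to ((\neg p1 \lor (p2 \land p1)) \lor p2) vacuously: no world accessible from s1 forces the antecedent \neg ((p1 \land p2) \land p2).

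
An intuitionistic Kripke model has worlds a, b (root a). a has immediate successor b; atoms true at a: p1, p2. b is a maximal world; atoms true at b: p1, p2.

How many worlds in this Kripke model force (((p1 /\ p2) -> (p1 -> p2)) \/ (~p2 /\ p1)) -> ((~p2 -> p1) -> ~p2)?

a: does not force it — a ||-/- (((p1 /\ p2) -> (p1 -> p2)) \/ (~p2 /\ p1)) -> ((~p2 -> p1) -> ~p2): already at a itself, a ||- ((p1 /\ p2) -> (p1 -> p2)) \/ (~p2 /\ p1) but a ||-/- (~p2 -> p1) -> ~p2.
b: does not force it — b ||-/- (((p1 /\ p2) -> (p1 -> p2)) \/ (~p2 /\ p1)) -> ((~p2 -> p1) -> ~p2): already at b itself, b ||- ((p1 /\ p2) -> (p1 -> p2)) \/ (~p2 /\ p1) but b ||-/- (~p2 -> p1) -> ~p2.
Worlds forcing the formula: { }.

0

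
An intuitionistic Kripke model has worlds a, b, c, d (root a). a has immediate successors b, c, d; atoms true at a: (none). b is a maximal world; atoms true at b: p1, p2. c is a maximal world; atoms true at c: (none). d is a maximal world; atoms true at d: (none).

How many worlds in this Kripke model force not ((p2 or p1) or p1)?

2

a: does not force it — a does not force not ((p2 or p1) or p1) since b is accessible from a and b forces (p2 or p1) or p1.
b: does not force it — b does not force not ((p2 or p1) or p1) since b is accessible from b and b forces (p2 or p1) or p1.
c: forces it.
d: forces it.
Worlds forcing the formula: {c, d}.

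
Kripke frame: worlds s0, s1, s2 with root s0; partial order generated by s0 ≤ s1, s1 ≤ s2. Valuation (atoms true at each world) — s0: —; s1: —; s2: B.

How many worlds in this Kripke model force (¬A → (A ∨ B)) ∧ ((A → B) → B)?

1

s0: does not force it — s0 ⊮ (¬A → (A ∨ B)) ∧ ((A → B) → B) since s0 fails ¬A → (A ∨ B).
s1: does not force it — s1 ⊮ (¬A → (A ∨ B)) ∧ ((A → B) → B) since s1 fails ¬A → (A ∨ B).
s2: forces it.
Worlds forcing the formula: {s2}.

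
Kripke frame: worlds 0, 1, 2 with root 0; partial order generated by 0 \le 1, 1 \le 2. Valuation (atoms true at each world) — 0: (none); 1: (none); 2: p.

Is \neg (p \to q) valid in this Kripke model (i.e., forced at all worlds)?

Yes

0 \Vdash \neg (p \to q): no world accessible from 0 forces p \to q.
Since the root 0 forces \neg (p \to q) and forcing is persistent (monotone upward), every world forces it.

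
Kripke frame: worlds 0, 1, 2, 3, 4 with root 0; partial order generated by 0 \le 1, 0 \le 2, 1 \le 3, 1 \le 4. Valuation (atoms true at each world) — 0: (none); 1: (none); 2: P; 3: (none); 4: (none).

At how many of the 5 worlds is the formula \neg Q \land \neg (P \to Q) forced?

0: does not force it — 0 \nVdash \neg Q \land \neg (P \to Q) since 0 fails \neg (P \to Q).
1: does not force it — 1 \nVdash \neg Q \land \neg (P \to Q) since 1 fails \neg (P \to Q).
2: forces it.
3: does not force it.
4: does not force it.
Worlds forcing the formula: {2}.

1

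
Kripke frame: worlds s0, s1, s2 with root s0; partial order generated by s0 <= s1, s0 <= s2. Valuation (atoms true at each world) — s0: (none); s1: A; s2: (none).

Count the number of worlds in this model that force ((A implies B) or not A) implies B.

s0: does not force it — s0 does not force ((A implies B) or not A) implies B: at the accessible world s2, s2 forces (A implies B) or not A but s2 does not force B.
s1: forces it.
s2: does not force it.
Worlds forcing the formula: {s1}.

1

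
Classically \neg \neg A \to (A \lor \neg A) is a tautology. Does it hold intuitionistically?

This is a variant of double-negation elimination (deriving excluded middle from double negation), which is not intuitionistically valid.
A Kripke countermodel: worlds 0, 1; order generated by 0 \le 1; atoms true at each world — 0:{}; 1:{A}.
0 \nVdash \neg \neg A \to (A \lor \neg A): already at 0 itself, 0 \Vdash \neg \neg A but 0 \nVdash A \lor \neg A.
0 \nVdash A \lor \neg A: neither disjunct is forced at 0.
0 lacks atom A, so 0 \nVdash A.
So the root 0 does not force the formula.

No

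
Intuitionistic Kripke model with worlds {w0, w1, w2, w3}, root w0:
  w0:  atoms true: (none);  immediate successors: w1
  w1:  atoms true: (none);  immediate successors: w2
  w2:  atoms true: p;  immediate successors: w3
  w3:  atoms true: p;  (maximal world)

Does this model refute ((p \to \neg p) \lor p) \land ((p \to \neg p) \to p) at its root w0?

w0 \nVdash ((p \to \neg p) \lor p) \land ((p \to \neg p) \to p) since w0 fails (p \to \neg p) \lor p.
So the root w0 does not force ((p \to \neg p) \lor p) \land ((p \to \neg p) \to p); the model is a countermodel.

Yes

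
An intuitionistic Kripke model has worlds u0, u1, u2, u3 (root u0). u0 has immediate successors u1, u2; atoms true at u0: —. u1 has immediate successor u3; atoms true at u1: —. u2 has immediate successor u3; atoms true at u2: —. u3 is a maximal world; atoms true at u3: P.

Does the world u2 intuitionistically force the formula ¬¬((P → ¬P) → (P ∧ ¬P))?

u2 ⊩ ¬¬((P → ¬P) → (P ∧ ¬P)): no world accessible from u2 forces ¬((P → ¬P) → (P ∧ ¬P)).

Yes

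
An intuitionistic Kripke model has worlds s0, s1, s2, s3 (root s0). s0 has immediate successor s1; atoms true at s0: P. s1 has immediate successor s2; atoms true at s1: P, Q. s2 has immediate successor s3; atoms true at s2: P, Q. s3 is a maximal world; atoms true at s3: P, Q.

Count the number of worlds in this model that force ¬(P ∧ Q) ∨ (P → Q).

s0: does not force it — s0 ⊮ ¬(P ∧ Q) ∨ (P → Q): neither disjunct is forced at s0.
s1: forces it.
s2: forces it.
s3: forces it.
Worlds forcing the formula: {s1, s2, s3}.

3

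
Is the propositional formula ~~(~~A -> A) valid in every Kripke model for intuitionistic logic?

This is the double negation of double-negation elimination, which is intuitionistically derivable.
By Glivenko's theorem the double negation of any classical propositional tautology is intuitionistically provable; ~~A -> A is classically a tautology.

Yes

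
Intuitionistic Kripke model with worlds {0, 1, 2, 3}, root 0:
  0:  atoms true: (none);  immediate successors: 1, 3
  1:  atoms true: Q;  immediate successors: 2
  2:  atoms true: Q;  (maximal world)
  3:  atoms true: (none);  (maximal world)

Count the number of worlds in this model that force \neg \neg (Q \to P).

1

0: does not force it — 0 \nVdash \neg \neg (Q \to P) since 1 is accessible from 0 and 1 \Vdash \neg (Q \to P).
1: does not force it — 1 \nVdash \neg \neg (Q \to P) since 1 is accessible from 1 and 1 \Vdash \neg (Q \to P).
2: does not force it — 2 \nVdash \neg \neg (Q \to P) since 2 is accessible from 2 and 2 \Vdash \neg (Q \to P).
3: forces it.
Worlds forcing the formula: {3}.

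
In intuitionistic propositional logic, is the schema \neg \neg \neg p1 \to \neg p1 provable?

Yes

This is triple-negation reduction, which is intuitionistically derivable.
Assume \neg \neg \neg p1 and suppose p1. Then \neg \neg p1 (double-negation introduction), contradicting \neg \neg \neg p1. So \neg p1.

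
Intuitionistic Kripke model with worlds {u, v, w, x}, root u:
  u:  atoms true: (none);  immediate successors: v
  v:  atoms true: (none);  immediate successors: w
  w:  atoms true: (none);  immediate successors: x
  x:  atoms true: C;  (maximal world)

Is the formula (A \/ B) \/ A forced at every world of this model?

No

Not every world: u ||-/- (A \/ B) \/ A.
u ||-/- (A \/ B) \/ A: neither disjunct is forced at u.
u ||-/- A \/ B: neither disjunct is forced at u.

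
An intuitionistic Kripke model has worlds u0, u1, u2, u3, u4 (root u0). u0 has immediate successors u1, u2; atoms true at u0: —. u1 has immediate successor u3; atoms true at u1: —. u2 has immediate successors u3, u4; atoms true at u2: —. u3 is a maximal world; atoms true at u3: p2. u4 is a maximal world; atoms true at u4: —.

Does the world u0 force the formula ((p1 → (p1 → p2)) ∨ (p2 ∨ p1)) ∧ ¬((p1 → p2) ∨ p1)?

u0 ⊮ ((p1 → (p1 → p2)) ∨ (p2 ∨ p1)) ∧ ¬((p1 → p2) ∨ p1) since u0 fails ¬((p1 → p2) ∨ p1).

No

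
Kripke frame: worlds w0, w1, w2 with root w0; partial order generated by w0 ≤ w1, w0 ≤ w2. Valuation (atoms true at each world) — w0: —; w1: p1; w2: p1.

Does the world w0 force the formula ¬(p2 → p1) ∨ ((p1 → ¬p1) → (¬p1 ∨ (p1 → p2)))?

w0 ⊩ ¬(p2 → p1) ∨ ((p1 → ¬p1) → (¬p1 ∨ (p1 → p2))) via the disjunct (p1 → ¬p1) → (¬p1 ∨ (p1 → p2)).

Yes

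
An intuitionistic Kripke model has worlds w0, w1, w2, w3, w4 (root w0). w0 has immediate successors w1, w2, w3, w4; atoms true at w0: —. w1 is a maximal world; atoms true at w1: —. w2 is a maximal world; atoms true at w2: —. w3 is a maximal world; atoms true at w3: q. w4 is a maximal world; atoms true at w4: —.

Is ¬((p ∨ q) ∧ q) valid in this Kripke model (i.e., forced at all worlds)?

Not every world: w0 ⊮ ¬((p ∨ q) ∧ q).
w0 ⊮ ¬((p ∨ q) ∧ q) since w3 is accessible from w0 and w3 ⊩ (p ∨ q) ∧ q.
w3 ⊩ (p ∨ q) ∧ q since w3 forces both conjuncts.

No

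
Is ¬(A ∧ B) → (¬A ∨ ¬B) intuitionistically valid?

This is the constructively invalid direction of De Morgan's law for conjunction, which is not intuitionistically valid.
A Kripke countermodel: worlds a, b, c; order generated by a ≤ b, a ≤ c; atoms true at each world — a:{}; b:{A}; c:{B}.
a ⊮ ¬(A ∧ B) → (¬A ∨ ¬B): already at a itself, a ⊩ ¬(A ∧ B) but a ⊮ ¬A ∨ ¬B.
a ⊮ ¬A ∨ ¬B: neither disjunct is forced at a.
a ⊮ ¬A since b is accessible from a and b ⊩ A.
So the root a does not force the formula.

No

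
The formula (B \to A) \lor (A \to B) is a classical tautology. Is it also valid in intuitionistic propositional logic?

This is the Gödel–Dummett linearity axiom, which is not intuitionistically valid.
A Kripke countermodel: worlds w0, w1, w2; order generated by w0 \le w1, w0 \le w2; atoms true at each world — w0:{}; w1:{B}; w2:{A}.
w0 \nVdash (B \to A) \lor (A \to B): neither disjunct is forced at w0.
w0 \nVdash B \to A: at the accessible world w1, w1 \Vdash B but w1 \nVdash A.
w1 lacks atom A, so w1 \nVdash A.
So the root w0 does not force the formula.

No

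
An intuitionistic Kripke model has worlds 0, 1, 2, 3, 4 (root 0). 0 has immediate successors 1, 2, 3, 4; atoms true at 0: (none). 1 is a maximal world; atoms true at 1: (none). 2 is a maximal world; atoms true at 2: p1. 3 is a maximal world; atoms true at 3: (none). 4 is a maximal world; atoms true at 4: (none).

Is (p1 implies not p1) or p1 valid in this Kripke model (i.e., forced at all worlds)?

Not every world: 0 does not force (p1 implies not p1) or p1.
0 does not force (p1 implies not p1) or p1: neither disjunct is forced at 0.
0 does not force p1 implies not p1: at the accessible world 2, 2 forces p1 but 2 does not force not p1.
2 does not force not p1 since 2 is accessible from 2 and 2 forces p1.

No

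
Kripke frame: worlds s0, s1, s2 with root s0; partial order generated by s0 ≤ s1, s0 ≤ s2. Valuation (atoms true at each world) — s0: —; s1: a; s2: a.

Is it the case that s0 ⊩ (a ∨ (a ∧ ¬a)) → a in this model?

s0 ⊩ (a ∨ (a ∧ ¬a)) → a: every world accessible from s0 that forces a ∨ (a ∧ ¬a) (namely s1, s2) also forces a.

Yes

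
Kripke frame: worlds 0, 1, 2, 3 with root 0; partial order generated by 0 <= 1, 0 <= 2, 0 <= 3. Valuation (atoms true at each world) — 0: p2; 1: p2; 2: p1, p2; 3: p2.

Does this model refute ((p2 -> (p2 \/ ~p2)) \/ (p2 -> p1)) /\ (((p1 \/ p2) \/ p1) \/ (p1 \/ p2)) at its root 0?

0 ||- ((p2 -> (p2 \/ ~p2)) \/ (p2 -> p1)) /\ (((p1 \/ p2) \/ p1) \/ (p1 \/ p2)) since 0 forces both conjuncts.
So the root 0 forces ((p2 -> (p2 \/ ~p2)) \/ (p2 -> p1)) /\ (((p1 \/ p2) \/ p1) \/ (p1 \/ p2)); the model is not a countermodel.

No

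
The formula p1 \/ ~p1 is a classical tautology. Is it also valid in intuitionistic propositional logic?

No

This is the law of excluded middle, which is not intuitionistically valid.
A Kripke countermodel: worlds u, v; order generated by u <= v; atoms true at each world — u:{}; v:{p1}.
u ||-/- p1 \/ ~p1: neither disjunct is forced at u.
u lacks atom p1, so u ||-/- p1.
So the root u does not force the formula.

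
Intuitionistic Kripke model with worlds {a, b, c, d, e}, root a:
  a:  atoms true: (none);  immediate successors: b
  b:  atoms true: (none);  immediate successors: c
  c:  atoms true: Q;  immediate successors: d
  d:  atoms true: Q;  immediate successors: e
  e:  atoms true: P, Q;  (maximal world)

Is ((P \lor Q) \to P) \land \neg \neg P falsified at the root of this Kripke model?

a \nVdash ((P \lor Q) \to P) \land \neg \neg P since a fails (P \lor Q) \to P.
So the root a does not force ((P \lor Q) \to P) \land \neg \neg P; the model is a countermodel.

Yes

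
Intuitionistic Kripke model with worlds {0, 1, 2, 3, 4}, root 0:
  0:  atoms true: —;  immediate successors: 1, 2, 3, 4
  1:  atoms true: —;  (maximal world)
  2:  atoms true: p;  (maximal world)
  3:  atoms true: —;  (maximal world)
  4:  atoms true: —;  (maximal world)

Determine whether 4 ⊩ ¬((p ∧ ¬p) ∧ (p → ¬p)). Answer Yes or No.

4 ⊩ ¬((p ∧ ¬p) ∧ (p → ¬p)): no world accessible from 4 forces (p ∧ ¬p) ∧ (p → ¬p).

Yes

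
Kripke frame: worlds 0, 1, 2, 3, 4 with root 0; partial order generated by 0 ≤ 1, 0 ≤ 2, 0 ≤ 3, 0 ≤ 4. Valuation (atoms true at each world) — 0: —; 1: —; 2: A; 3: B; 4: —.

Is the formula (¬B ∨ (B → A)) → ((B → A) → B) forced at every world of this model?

Not every world: 0 ⊮ (¬B ∨ (B → A)) → ((B → A) → B).
0 ⊮ (¬B ∨ (B → A)) → ((B → A) → B): at the accessible world 1, 1 ⊩ ¬B ∨ (B → A) but 1 ⊮ (B → A) → B.
1 ⊮ (B → A) → B: already at 1 itself, 1 ⊩ B → A but 1 ⊮ B.
1 lacks atom B, so 1 ⊮ B.

No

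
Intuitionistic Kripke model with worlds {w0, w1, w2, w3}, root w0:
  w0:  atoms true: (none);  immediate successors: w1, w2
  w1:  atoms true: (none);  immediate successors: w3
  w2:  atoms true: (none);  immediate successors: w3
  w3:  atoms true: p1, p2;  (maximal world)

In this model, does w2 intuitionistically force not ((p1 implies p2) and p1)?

w2 does not force not ((p1 implies p2) and p1) since w3 is accessible from w2 and w3 forces (p1 implies p2) and p1.
w3 forces (p1 implies p2) and p1 since w3 forces both conjuncts.

No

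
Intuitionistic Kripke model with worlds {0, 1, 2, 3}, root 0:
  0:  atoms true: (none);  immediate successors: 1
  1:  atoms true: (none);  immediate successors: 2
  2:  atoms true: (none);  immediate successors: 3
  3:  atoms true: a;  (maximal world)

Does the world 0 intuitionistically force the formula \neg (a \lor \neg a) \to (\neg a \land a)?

Yes

0 \Vdash \neg (a \lor \neg a) \to (\neg a \land a) vacuously: no world accessible from 0 forces the antecedent \neg (a \lor \neg a).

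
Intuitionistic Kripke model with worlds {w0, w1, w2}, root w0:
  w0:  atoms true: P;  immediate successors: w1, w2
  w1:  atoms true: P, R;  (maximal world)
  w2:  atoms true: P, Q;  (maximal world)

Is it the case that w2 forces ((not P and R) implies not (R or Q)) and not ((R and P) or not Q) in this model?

w2 forces ((not P and R) implies not (R or Q)) and not ((R and P) or not Q) since w2 forces both conjuncts.

Yes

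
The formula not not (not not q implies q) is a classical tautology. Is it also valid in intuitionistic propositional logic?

Yes

This is the double negation of double-negation elimination, which is intuitionistically derivable.
By Glivenko's theorem the double negation of any classical propositional tautology is intuitionistically provable; not not q implies q is classically a tautology.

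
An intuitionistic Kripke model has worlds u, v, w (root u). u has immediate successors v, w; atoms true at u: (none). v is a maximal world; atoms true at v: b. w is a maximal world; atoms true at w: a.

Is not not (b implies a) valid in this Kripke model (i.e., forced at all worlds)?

Not every world: u does not force not not (b implies a).
u does not force not not (b implies a) since v is accessible from u and v forces not (b implies a).
v forces not (b implies a): no world accessible from v forces b implies a.

No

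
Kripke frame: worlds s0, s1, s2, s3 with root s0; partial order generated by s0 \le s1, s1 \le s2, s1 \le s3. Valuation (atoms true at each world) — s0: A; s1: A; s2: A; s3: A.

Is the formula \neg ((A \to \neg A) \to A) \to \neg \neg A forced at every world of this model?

Yes

s0 \Vdash \neg ((A \to \neg A) \to A) \to \neg \neg A vacuously: no world accessible from s0 forces the antecedent \neg ((A \to \neg A) \to A).
Since the root s0 forces \neg ((A \to \neg A) \to A) \to \neg \neg A and forcing is persistent (monotone upward), every world forces it.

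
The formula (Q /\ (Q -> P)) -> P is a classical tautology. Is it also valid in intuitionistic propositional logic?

This is modus ponens in implicational form, which is intuitionistically derivable.
If a world forces Q and Q -> P, then applying the implication at that world (which is accessible from itself) gives P.

Yes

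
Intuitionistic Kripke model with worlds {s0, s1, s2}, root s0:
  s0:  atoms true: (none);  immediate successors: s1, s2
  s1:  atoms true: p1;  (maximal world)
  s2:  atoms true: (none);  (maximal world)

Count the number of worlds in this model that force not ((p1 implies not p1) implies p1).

s0: does not force it — s0 does not force not ((p1 implies not p1) implies p1) since s1 is accessible from s0 and s1 forces (p1 implies not p1) implies p1.
s1: does not force it — s1 does not force not ((p1 implies not p1) implies p1) since s1 is accessible from s1 and s1 forces (p1 implies not p1) implies p1.
s2: forces it.
Worlds forcing the formula: {s2}.

1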